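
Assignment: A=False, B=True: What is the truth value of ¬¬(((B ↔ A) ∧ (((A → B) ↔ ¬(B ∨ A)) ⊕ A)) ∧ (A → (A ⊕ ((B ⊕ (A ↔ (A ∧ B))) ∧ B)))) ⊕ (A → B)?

True

B ↔ A = True ↔ False = False
A → B = False → True = True
B ∨ A = True ∨ False = True
¬(B ∨ A) = ¬True = False
(A → B) ↔ ¬(B ∨ A) = True ↔ False = False
((A → B) ↔ ¬(B ∨ A)) ⊕ A = False ⊕ False = False
(B ↔ A) ∧ (((A → B) ↔ ¬(B ∨ A)) ⊕ A) = False ∧ False = False
A ∧ B = False ∧ True = False
A ↔ (A ∧ B) = False ↔ False = True
B ⊕ (A ↔ (A ∧ B)) = True ⊕ True = False
(B ⊕ (A ↔ (A ∧ B))) ∧ B = False ∧ True = False
A ⊕ ((B ⊕ (A ↔ (A ∧ B))) ∧ B) = False ⊕ False = False
A → (A ⊕ ((B ⊕ (A ↔ (A ∧ B))) ∧ B)) = False → False = True
((B ↔ A) ∧ (((A → B) ↔ ¬(B ∨ A)) ⊕ A)) ∧ (A → (A ⊕ ((B ⊕ (A ↔ (A ∧ B))) ∧ B))) = False ∧ True = False
¬(((B ↔ A) ∧ (((A → B) ↔ ¬(B ∨ A)) ⊕ A)) ∧ (A → (A ⊕ ((B ⊕ (A ↔ (A ∧ B))) ∧ B)))) = ¬False = True
¬¬(((B ↔ A) ∧ (((A → B) ↔ ¬(B ∨ A)) ⊕ A)) ∧ (A → (A ⊕ ((B ⊕ (A ↔ (A ∧ B))) ∧ B)))) = ¬True = False
A → B = False → True = True
¬¬(((B ↔ A) ∧ (((A → B) ↔ ¬(B ∨ A)) ⊕ A)) ∧ (A → (A ⊕ ((B ⊕ (A ↔ (A ∧ B))) ∧ B)))) ⊕ (A → B) = False ⊕ True = True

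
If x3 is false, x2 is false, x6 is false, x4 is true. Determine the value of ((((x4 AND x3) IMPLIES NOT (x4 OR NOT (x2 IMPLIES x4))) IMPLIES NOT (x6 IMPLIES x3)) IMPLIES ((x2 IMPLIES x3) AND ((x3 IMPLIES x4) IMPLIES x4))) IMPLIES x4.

True

x4 AND x3 = True AND False = False
x2 IMPLIES x4 = False IMPLIES True = True
NOT (x2 IMPLIES x4) = NOT True = False
x4 OR NOT (x2 IMPLIES x4) = True OR False = True
NOT (x4 OR NOT (x2 IMPLIES x4)) = NOT True = False
(x4 AND x3) IMPLIES NOT (x4 OR NOT (x2 IMPLIES x4)) = False IMPLIES False = True
x6 IMPLIES x3 = False IMPLIES False = True
NOT (x6 IMPLIES x3) = NOT True = False
((x4 AND x3) IMPLIES NOT (x4 OR NOT (x2 IMPLIES x4))) IMPLIES NOT (x6 IMPLIES x3) = True IMPLIES False = False
x2 IMPLIES x3 = False IMPLIES False = True
x3 IMPLIES x4 = False IMPLIES True = True
(x3 IMPLIES x4) IMPLIES x4 = True IMPLIES True = True
(x2 IMPLIES x3) AND ((x3 IMPLIES x4) IMPLIES x4) = True AND True = True
(((x4 AND x3) IMPLIES NOT (x4 OR NOT (x2 IMPLIES x4))) IMPLIES NOT (x6 IMPLIES x3)) IMPLIES ((x2 IMPLIES x3) AND ((x3 IMPLIES x4) IMPLIES x4)) = False IMPLIES True = True
((((x4 AND x3) IMPLIES NOT (x4 OR NOT (x2 IMPLIES x4))) IMPLIES NOT (x6 IMPLIES x3)) IMPLIES ((x2 IMPLIES x3) AND ((x3 IMPLIES x4) IMPLIES x4))) IMPLIES x4 = True IMPLIES True = True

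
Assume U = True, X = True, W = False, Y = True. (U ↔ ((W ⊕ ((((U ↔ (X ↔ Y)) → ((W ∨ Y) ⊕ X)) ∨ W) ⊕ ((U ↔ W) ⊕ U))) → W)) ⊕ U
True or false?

Substituting U=True, X=True, W=False, Y=True:
X ↔ Y = True ↔ True = True
U ↔ (X ↔ Y) = True ↔ True = True
W ∨ Y = False ∨ True = True
(W ∨ Y) ⊕ X = True ⊕ True = False
(U ↔ (X ↔ Y)) → ((W ∨ Y) ⊕ X) = True → False = False
((U ↔ (X ↔ Y)) → ((W ∨ Y) ⊕ X)) ∨ W = False ∨ False = False
U ↔ W = True ↔ False = False
(U ↔ W) ⊕ U = False ⊕ True = True
(((U ↔ (X ↔ Y)) → ((W ∨ Y) ⊕ X)) ∨ W) ⊕ ((U ↔ W) ⊕ U) = False ⊕ True = True
W ⊕ ((((U ↔ (X ↔ Y)) → ((W ∨ Y) ⊕ X)) ∨ W) ⊕ ((U ↔ W) ⊕ U)) = False ⊕ True = True
(W ⊕ ((((U ↔ (X ↔ Y)) → ((W ∨ Y) ⊕ X)) ∨ W) ⊕ ((U ↔ W) ⊕ U))) → W = True → False = False
U ↔ ((W ⊕ ((((U ↔ (X ↔ Y)) → ((W ∨ Y) ⊕ X)) ∨ W) ⊕ ((U ↔ W) ⊕ U))) → W) = True ↔ False = False
(U ↔ ((W ⊕ ((((U ↔ (X ↔ Y)) → ((W ∨ Y) ⊕ X)) ∨ W) ⊕ ((U ↔ W) ⊕ U))) → W)) ⊕ U = False ⊕ True = True

True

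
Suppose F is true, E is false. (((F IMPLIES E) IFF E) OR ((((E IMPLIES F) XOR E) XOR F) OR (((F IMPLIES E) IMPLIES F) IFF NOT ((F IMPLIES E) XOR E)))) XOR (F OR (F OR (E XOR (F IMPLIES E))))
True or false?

F IMPLIES E = True IMPLIES False = False
(F IMPLIES E) IFF E = False IFF False = True
E IMPLIES F = False IMPLIES True = True
(E IMPLIES F) XOR E = True XOR False = True
((E IMPLIES F) XOR E) XOR F = True XOR True = False
F IMPLIES E = True IMPLIES False = False
(F IMPLIES E) IMPLIES F = False IMPLIES True = True
F IMPLIES E = True IMPLIES False = False
(F IMPLIES E) XOR E = False XOR False = False
NOT ((F IMPLIES E) XOR E) = NOT False = True
((F IMPLIES E) IMPLIES F) IFF NOT ((F IMPLIES E) XOR E) = True IFF True = True
(((E IMPLIES F) XOR E) XOR F) OR (((F IMPLIES E) IMPLIES F) IFF NOT ((F IMPLIES E) XOR E)) = False OR True = True
((F IMPLIES E) IFF E) OR ((((E IMPLIES F) XOR E) XOR F) OR (((F IMPLIES E) IMPLIES F) IFF NOT ((F IMPLIES E) XOR E))) = True OR True = True
F IMPLIES E = True IMPLIES False = False
E XOR (F IMPLIES E) = False XOR False = False
F OR (E XOR (F IMPLIES E)) = True OR False = True
F OR (F OR (E XOR (F IMPLIES E))) = True OR True = True
(((F IMPLIES E) IFF E) OR ((((E IMPLIES F) XOR E) XOR F) OR (((F IMPLIES E) IMPLIES F) IFF NOT ((F IMPLIES E) XOR E)))) XOR (F OR (F OR (E XOR (F IMPLIES E)))) = True XOR True = False

False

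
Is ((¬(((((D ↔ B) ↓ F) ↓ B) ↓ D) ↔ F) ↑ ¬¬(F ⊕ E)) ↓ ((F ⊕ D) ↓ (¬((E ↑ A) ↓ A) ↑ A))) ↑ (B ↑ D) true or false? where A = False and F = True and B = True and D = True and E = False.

True

D ↔ B = True ↔ True = True
(D ↔ B) ↓ F = True ↓ True = False
((D ↔ B) ↓ F) ↓ B = False ↓ True = False
(((D ↔ B) ↓ F) ↓ B) ↓ D = False ↓ True = False
((((D ↔ B) ↓ F) ↓ B) ↓ D) ↔ F = False ↔ True = False
¬(((((D ↔ B) ↓ F) ↓ B) ↓ D) ↔ F) = ¬False = True
F ⊕ E = True ⊕ False = True
¬(F ⊕ E) = ¬True = False
¬¬(F ⊕ E) = ¬False = True
¬(((((D ↔ B) ↓ F) ↓ B) ↓ D) ↔ F) ↑ ¬¬(F ⊕ E) = True ↑ True = False
F ⊕ D = True ⊕ True = False
E ↑ A = False ↑ False = True
(E ↑ A) ↓ A = True ↓ False = False
¬((E ↑ A) ↓ A) = ¬False = True
¬((E ↑ A) ↓ A) ↑ A = True ↑ False = True
(F ⊕ D) ↓ (¬((E ↑ A) ↓ A) ↑ A) = False ↓ True = False
(¬(((((D ↔ B) ↓ F) ↓ B) ↓ D) ↔ F) ↑ ¬¬(F ⊕ E)) ↓ ((F ⊕ D) ↓ (¬((E ↑ A) ↓ A) ↑ A)) = False ↓ False = True
B ↑ D = True ↑ True = False
((¬(((((D ↔ B) ↓ F) ↓ B) ↓ D) ↔ F) ↑ ¬¬(F ⊕ E)) ↓ ((F ⊕ D) ↓ (¬((E ↑ A) ↓ A) ↑ A))) ↑ (B ↑ D) = True ↑ False = True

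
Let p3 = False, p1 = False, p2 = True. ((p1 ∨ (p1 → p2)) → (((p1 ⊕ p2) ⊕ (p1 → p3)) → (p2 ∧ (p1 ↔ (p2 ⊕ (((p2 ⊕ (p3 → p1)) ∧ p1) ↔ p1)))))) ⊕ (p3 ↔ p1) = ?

False

p1 → p2 = False → True = True
p1 ∨ (p1 → p2) = False ∨ True = True
p1 ⊕ p2 = False ⊕ True = True
p1 → p3 = False → False = True
(p1 ⊕ p2) ⊕ (p1 → p3) = True ⊕ True = False
p3 → p1 = False → False = True
p2 ⊕ (p3 → p1) = True ⊕ True = False
(p2 ⊕ (p3 → p1)) ∧ p1 = False ∧ False = False
((p2 ⊕ (p3 → p1)) ∧ p1) ↔ p1 = False ↔ False = True
p2 ⊕ (((p2 ⊕ (p3 → p1)) ∧ p1) ↔ p1) = True ⊕ True = False
p1 ↔ (p2 ⊕ (((p2 ⊕ (p3 → p1)) ∧ p1) ↔ p1)) = False ↔ False = True
p2 ∧ (p1 ↔ (p2 ⊕ (((p2 ⊕ (p3 → p1)) ∧ p1) ↔ p1))) = True ∧ True = True
((p1 ⊕ p2) ⊕ (p1 → p3)) → (p2 ∧ (p1 ↔ (p2 ⊕ (((p2 ⊕ (p3 → p1)) ∧ p1) ↔ p1)))) = False → True = True
(p1 ∨ (p1 → p2)) → (((p1 ⊕ p2) ⊕ (p1 → p3)) → (p2 ∧ (p1 ↔ (p2 ⊕ (((p2 ⊕ (p3 → p1)) ∧ p1) ↔ p1))))) = True → True = True
p3 ↔ p1 = False ↔ False = True
((p1 ∨ (p1 → p2)) → (((p1 ⊕ p2) ⊕ (p1 → p3)) → (p2 ∧ (p1 ↔ (p2 ⊕ (((p2 ⊕ (p3 → p1)) ∧ p1) ↔ p1)))))) ⊕ (p3 ↔ p1) = True ⊕ True = False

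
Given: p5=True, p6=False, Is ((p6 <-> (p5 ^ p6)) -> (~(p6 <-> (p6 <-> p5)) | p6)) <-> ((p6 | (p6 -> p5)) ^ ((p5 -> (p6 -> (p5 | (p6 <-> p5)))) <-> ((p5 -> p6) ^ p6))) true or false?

True

p5 ^ p6 = True ^ False = True
p6 <-> (p5 ^ p6) = False <-> True = False
p6 <-> p5 = False <-> True = False
p6 <-> (p6 <-> p5) = False <-> False = True
~(p6 <-> (p6 <-> p5)) = ~True = False
~(p6 <-> (p6 <-> p5)) | p6 = False | False = False
(p6 <-> (p5 ^ p6)) -> (~(p6 <-> (p6 <-> p5)) | p6) = False -> False = True
p6 -> p5 = False -> True = True
p6 | (p6 -> p5) = False | True = True
p6 <-> p5 = False <-> True = False
p5 | (p6 <-> p5) = True | False = True
p6 -> (p5 | (p6 <-> p5)) = False -> True = True
p5 -> (p6 -> (p5 | (p6 <-> p5))) = True -> True = True
p5 -> p6 = True -> False = False
(p5 -> p6) ^ p6 = False ^ False = False
(p5 -> (p6 -> (p5 | (p6 <-> p5)))) <-> ((p5 -> p6) ^ p6) = True <-> False = False
(p6 | (p6 -> p5)) ^ ((p5 -> (p6 -> (p5 | (p6 <-> p5)))) <-> ((p5 -> p6) ^ p6)) = True ^ False = True
((p6 <-> (p5 ^ p6)) -> (~(p6 <-> (p6 <-> p5)) | p6)) <-> ((p6 | (p6 -> p5)) ^ ((p5 -> (p6 -> (p5 | (p6 <-> p5)))) <-> ((p5 -> p6) ^ p6))) = True <-> True = True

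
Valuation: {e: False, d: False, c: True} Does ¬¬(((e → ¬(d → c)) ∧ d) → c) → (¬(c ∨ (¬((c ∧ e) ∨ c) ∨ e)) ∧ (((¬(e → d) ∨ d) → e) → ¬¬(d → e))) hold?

False

Substituting e=False, d=False, c=True:
d → c = False → True = True
¬(d → c) = ¬True = False
e → ¬(d → c) = False → False = True
(e → ¬(d → c)) ∧ d = True ∧ False = False
((e → ¬(d → c)) ∧ d) → c = False → True = True
¬(((e → ¬(d → c)) ∧ d) → c) = ¬True = False
¬¬(((e → ¬(d → c)) ∧ d) → c) = ¬False = True
c ∧ e = True ∧ False = False
(c ∧ e) ∨ c = False ∨ True = True
¬((c ∧ e) ∨ c) = ¬True = False
¬((c ∧ e) ∨ c) ∨ e = False ∨ False = False
c ∨ (¬((c ∧ e) ∨ c) ∨ e) = True ∨ False = True
¬(c ∨ (¬((c ∧ e) ∨ c) ∨ e)) = ¬True = False
e → d = False → False = True
¬(e → d) = ¬True = False
¬(e → d) ∨ d = False ∨ False = False
(¬(e → d) ∨ d) → e = False → False = True
d → e = False → False = True
¬(d → e) = ¬True = False
¬¬(d → e) = ¬False = True
((¬(e → d) ∨ d) → e) → ¬¬(d → e) = True → True = True
¬(c ∨ (¬((c ∧ e) ∨ c) ∨ e)) ∧ (((¬(e → d) ∨ d) → e) → ¬¬(d → e)) = False ∧ True = False
¬¬(((e → ¬(d → c)) ∧ d) → c) → (¬(c ∨ (¬((c ∧ e) ∨ c) ∨ e)) ∧ (((¬(e → d) ∨ d) → e) → ¬¬(d → e))) = True → False = False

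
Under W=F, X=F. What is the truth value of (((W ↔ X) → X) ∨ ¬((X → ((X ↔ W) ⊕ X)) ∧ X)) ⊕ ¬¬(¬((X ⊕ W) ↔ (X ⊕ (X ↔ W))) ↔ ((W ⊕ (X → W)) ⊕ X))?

Substituting W=F, X=F:
W ↔ X = F ↔ F = T
(W ↔ X) → X = T → F = F
X ↔ W = F ↔ F = T
(X ↔ W) ⊕ X = T ⊕ F = T
X → ((X ↔ W) ⊕ X) = F → T = T
(X → ((X ↔ W) ⊕ X)) ∧ X = T ∧ F = F
¬((X → ((X ↔ W) ⊕ X)) ∧ X) = ¬F = T
((W ↔ X) → X) ∨ ¬((X → ((X ↔ W) ⊕ X)) ∧ X) = F ∨ T = T
X ⊕ W = F ⊕ F = F
X ↔ W = F ↔ F = T
X ⊕ (X ↔ W) = F ⊕ T = T
(X ⊕ W) ↔ (X ⊕ (X ↔ W)) = F ↔ T = F
¬((X ⊕ W) ↔ (X ⊕ (X ↔ W))) = ¬F = T
X → W = F → F = T
W ⊕ (X → W) = F ⊕ T = T
(W ⊕ (X → W)) ⊕ X = T ⊕ F = T
¬((X ⊕ W) ↔ (X ⊕ (X ↔ W))) ↔ ((W ⊕ (X → W)) ⊕ X) = T ↔ T = T
¬(¬((X ⊕ W) ↔ (X ⊕ (X ↔ W))) ↔ ((W ⊕ (X → W)) ⊕ X)) = ¬T = F
¬¬(¬((X ⊕ W) ↔ (X ⊕ (X ↔ W))) ↔ ((W ⊕ (X → W)) ⊕ X)) = ¬F = T
(((W ↔ X) → X) ∨ ¬((X → ((X ↔ W) ⊕ X)) ∧ X)) ⊕ ¬¬(¬((X ⊕ W) ↔ (X ⊕ (X ↔ W))) ↔ ((W ⊕ (X → W)) ⊕ X)) = T ⊕ T = F

F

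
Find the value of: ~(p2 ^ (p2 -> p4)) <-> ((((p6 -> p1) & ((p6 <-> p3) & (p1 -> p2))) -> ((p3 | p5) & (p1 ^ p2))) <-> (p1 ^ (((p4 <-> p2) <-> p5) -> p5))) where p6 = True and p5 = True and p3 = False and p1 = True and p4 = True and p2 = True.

False

Substituting p6=True, p5=True, p3=False, p1=True, p4=True, p2=True:
p2 -> p4 = True -> True = True
p2 ^ (p2 -> p4) = True ^ True = False
~(p2 ^ (p2 -> p4)) = ~False = True
p6 -> p1 = True -> True = True
p6 <-> p3 = True <-> False = False
p1 -> p2 = True -> True = True
(p6 <-> p3) & (p1 -> p2) = False & True = False
(p6 -> p1) & ((p6 <-> p3) & (p1 -> p2)) = True & False = False
p3 | p5 = False | True = True
p1 ^ p2 = True ^ True = False
(p3 | p5) & (p1 ^ p2) = True & False = False
((p6 -> p1) & ((p6 <-> p3) & (p1 -> p2))) -> ((p3 | p5) & (p1 ^ p2)) = False -> False = True
p4 <-> p2 = True <-> True = True
(p4 <-> p2) <-> p5 = True <-> True = True
((p4 <-> p2) <-> p5) -> p5 = True -> True = True
p1 ^ (((p4 <-> p2) <-> p5) -> p5) = True ^ True = False
(((p6 -> p1) & ((p6 <-> p3) & (p1 -> p2))) -> ((p3 | p5) & (p1 ^ p2))) <-> (p1 ^ (((p4 <-> p2) <-> p5) -> p5)) = True <-> False = False
~(p2 ^ (p2 -> p4)) <-> ((((p6 -> p1) & ((p6 <-> p3) & (p1 -> p2))) -> ((p3 | p5) & (p1 ^ p2))) <-> (p1 ^ (((p4 <-> p2) <-> p5) -> p5))) = True <-> False = False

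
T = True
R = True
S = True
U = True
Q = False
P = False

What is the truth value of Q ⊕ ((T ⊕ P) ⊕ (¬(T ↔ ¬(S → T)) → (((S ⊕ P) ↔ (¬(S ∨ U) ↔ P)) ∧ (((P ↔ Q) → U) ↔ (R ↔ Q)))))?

True

Substituting T=True, R=True, S=True, U=True, Q=False, P=False:
T ⊕ P = True ⊕ False = True
S → T = True → True = True
¬(S → T) = ¬True = False
T ↔ ¬(S → T) = True ↔ False = False
¬(T ↔ ¬(S → T)) = ¬False = True
S ⊕ P = True ⊕ False = True
S ∨ U = True ∨ True = True
¬(S ∨ U) = ¬True = False
¬(S ∨ U) ↔ P = False ↔ False = True
(S ⊕ P) ↔ (¬(S ∨ U) ↔ P) = True ↔ True = True
P ↔ Q = False ↔ False = True
(P ↔ Q) → U = True → True = True
R ↔ Q = True ↔ False = False
((P ↔ Q) → U) ↔ (R ↔ Q) = True ↔ False = False
((S ⊕ P) ↔ (¬(S ∨ U) ↔ P)) ∧ (((P ↔ Q) → U) ↔ (R ↔ Q)) = True ∧ False = False
¬(T ↔ ¬(S → T)) → (((S ⊕ P) ↔ (¬(S ∨ U) ↔ P)) ∧ (((P ↔ Q) → U) ↔ (R ↔ Q))) = True → False = False
(T ⊕ P) ⊕ (¬(T ↔ ¬(S → T)) → (((S ⊕ P) ↔ (¬(S ∨ U) ↔ P)) ∧ (((P ↔ Q) → U) ↔ (R ↔ Q)))) = True ⊕ False = True
Q ⊕ ((T ⊕ P) ⊕ (¬(T ↔ ¬(S → T)) → (((S ⊕ P) ↔ (¬(S ∨ U) ↔ P)) ∧ (((P ↔ Q) → U) ↔ (R ↔ Q))))) = False ⊕ True = True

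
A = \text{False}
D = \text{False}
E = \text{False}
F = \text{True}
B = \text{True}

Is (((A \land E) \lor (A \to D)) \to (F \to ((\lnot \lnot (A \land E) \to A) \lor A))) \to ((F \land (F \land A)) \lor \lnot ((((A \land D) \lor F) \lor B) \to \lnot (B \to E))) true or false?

A \land E = \text{False} \land \text{False} = \text{False}
A \to D = \text{False} \to \text{False} = \text{True}
(A \land E) \lor (A \to D) = \text{False} \lor \text{True} = \text{True}
A \land E = \text{False} \land \text{False} = \text{False}
\lnot (A \land E) = \lnot \text{False} = \text{True}
\lnot \lnot (A \land E) = \lnot \text{True} = \text{False}
\lnot \lnot (A \land E) \to A = \text{False} \to \text{False} = \text{True}
(\lnot \lnot (A \land E) \to A) \lor A = \text{True} \lor \text{False} = \text{True}
F \to ((\lnot \lnot (A \land E) \to A) \lor A) = \text{True} \to \text{True} = \text{True}
((A \land E) \lor (A \to D)) \to (F \to ((\lnot \lnot (A \land E) \to A) \lor A)) = \text{True} \to \text{True} = \text{True}
F \land A = \text{True} \land \text{False} = \text{False}
F \land (F \land A) = \text{True} \land \text{False} = \text{False}
A \land D = \text{False} \land \text{False} = \text{False}
(A \land D) \lor F = \text{False} \lor \text{True} = \text{True}
((A \land D) \lor F) \lor B = \text{True} \lor \text{True} = \text{True}
B \to E = \text{True} \to \text{False} = \text{False}
\lnot (B \to E) = \lnot \text{False} = \text{True}
(((A \land D) \lor F) \lor B) \to \lnot (B \to E) = \text{True} \to \text{True} = \text{True}
\lnot ((((A \land D) \lor F) \lor B) \to \lnot (B \to E)) = \lnot \text{True} = \text{False}
(F \land (F \land A)) \lor \lnot ((((A \land D) \lor F) \lor B) \to \lnot (B \to E)) = \text{False} \lor \text{False} = \text{False}
(((A \land E) \lor (A \to D)) \to (F \to ((\lnot \lnot (A \land E) \to A) \lor A))) \to ((F \land (F \land A)) \lor \lnot ((((A \land D) \lor F) \lor B) \to \lnot (B \to E))) = \text{True} \to \text{False} = \text{False}

\text{False}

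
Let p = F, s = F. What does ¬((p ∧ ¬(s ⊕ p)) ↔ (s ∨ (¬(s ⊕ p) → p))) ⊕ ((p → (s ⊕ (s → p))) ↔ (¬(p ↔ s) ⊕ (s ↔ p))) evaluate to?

Substituting p=F, s=F:
s ⊕ p = F ⊕ F = F
¬(s ⊕ p) = ¬F = T
p ∧ ¬(s ⊕ p) = F ∧ T = F
s ⊕ p = F ⊕ F = F
¬(s ⊕ p) = ¬F = T
¬(s ⊕ p) → p = T → F = F
s ∨ (¬(s ⊕ p) → p) = F ∨ F = F
(p ∧ ¬(s ⊕ p)) ↔ (s ∨ (¬(s ⊕ p) → p)) = F ↔ F = T
¬((p ∧ ¬(s ⊕ p)) ↔ (s ∨ (¬(s ⊕ p) → p))) = ¬T = F
s → p = F → F = T
s ⊕ (s → p) = F ⊕ T = T
p → (s ⊕ (s → p)) = F → T = T
p ↔ s = F ↔ F = T
¬(p ↔ s) = ¬T = F
s ↔ p = F ↔ F = T
¬(p ↔ s) ⊕ (s ↔ p) = F ⊕ T = T
(p → (s ⊕ (s → p))) ↔ (¬(p ↔ s) ⊕ (s ↔ p)) = T ↔ T = T
¬((p ∧ ¬(s ⊕ p)) ↔ (s ∨ (¬(s ⊕ p) → p))) ⊕ ((p → (s ⊕ (s → p))) ↔ (¬(p ↔ s) ⊕ (s ↔ p))) = F ⊕ T = T

T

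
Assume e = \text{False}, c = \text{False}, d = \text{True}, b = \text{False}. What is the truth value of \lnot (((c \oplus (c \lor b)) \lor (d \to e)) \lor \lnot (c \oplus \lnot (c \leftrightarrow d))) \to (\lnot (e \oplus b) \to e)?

c \lor b = \text{False} \lor \text{False} = \text{False}
c \oplus (c \lor b) = \text{False} \oplus \text{False} = \text{False}
d \to e = \text{True} \to \text{False} = \text{False}
(c \oplus (c \lor b)) \lor (d \to e) = \text{False} \lor \text{False} = \text{False}
c \leftrightarrow d = \text{False} \leftrightarrow \text{True} = \text{False}
\lnot (c \leftrightarrow d) = \lnot \text{False} = \text{True}
c \oplus \lnot (c \leftrightarrow d) = \text{False} \oplus \text{True} = \text{True}
\lnot (c \oplus \lnot (c \leftrightarrow d)) = \lnot \text{True} = \text{False}
((c \oplus (c \lor b)) \lor (d \to e)) \lor \lnot (c \oplus \lnot (c \leftrightarrow d)) = \text{False} \lor \text{False} = \text{False}
\lnot (((c \oplus (c \lor b)) \lor (d \to e)) \lor \lnot (c \oplus \lnot (c \leftrightarrow d))) = \lnot \text{False} = \text{True}
e \oplus b = \text{False} \oplus \text{False} = \text{False}
\lnot (e \oplus b) = \lnot \text{False} = \text{True}
\lnot (e \oplus b) \to e = \text{True} \to \text{False} = \text{False}
\lnot (((c \oplus (c \lor b)) \lor (d \to e)) \lor \lnot (c \oplus \lnot (c \leftrightarrow d))) \to (\lnot (e \oplus b) \to e) = \text{True} \to \text{False} = \text{False}

\text{False}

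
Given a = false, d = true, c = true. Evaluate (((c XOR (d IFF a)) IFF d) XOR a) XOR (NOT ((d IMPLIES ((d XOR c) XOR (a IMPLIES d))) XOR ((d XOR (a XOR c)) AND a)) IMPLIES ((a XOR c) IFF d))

d IFF a = true IFF false = false
c XOR (d IFF a) = true XOR false = true
(c XOR (d IFF a)) IFF d = true IFF true = true
((c XOR (d IFF a)) IFF d) XOR a = true XOR false = true
d XOR c = true XOR true = false
a IMPLIES d = false IMPLIES true = true
(d XOR c) XOR (a IMPLIES d) = false XOR true = true
d IMPLIES ((d XOR c) XOR (a IMPLIES d)) = true IMPLIES true = true
a XOR c = false XOR true = true
d XOR (a XOR c) = true XOR true = false
(d XOR (a XOR c)) AND a = false AND false = false
(d IMPLIES ((d XOR c) XOR (a IMPLIES d))) XOR ((d XOR (a XOR c)) AND a) = true XOR false = true
NOT ((d IMPLIES ((d XOR c) XOR (a IMPLIES d))) XOR ((d XOR (a XOR c)) AND a)) = NOT true = false
a XOR c = false XOR true = true
(a XOR c) IFF d = true IFF true = true
NOT ((d IMPLIES ((d XOR c) XOR (a IMPLIES d))) XOR ((d XOR (a XOR c)) AND a)) IMPLIES ((a XOR c) IFF d) = false IMPLIES true = true
(((c XOR (d IFF a)) IFF d) XOR a) XOR (NOT ((d IMPLIES ((d XOR c) XOR (a IMPLIES d))) XOR ((d XOR (a XOR c)) AND a)) IMPLIES ((a XOR c) IFF d)) = true XOR true = false

false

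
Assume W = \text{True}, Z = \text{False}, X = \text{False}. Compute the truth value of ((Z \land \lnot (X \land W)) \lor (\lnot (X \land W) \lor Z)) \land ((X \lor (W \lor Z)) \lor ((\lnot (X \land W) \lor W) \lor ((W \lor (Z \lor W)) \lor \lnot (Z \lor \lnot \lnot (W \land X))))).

X \land W = \text{False} \land \text{True} = \text{False}
\lnot (X \land W) = \lnot \text{False} = \text{True}
Z \land \lnot (X \land W) = \text{False} \land \text{True} = \text{False}
X \land W = \text{False} \land \text{True} = \text{False}
\lnot (X \land W) = \lnot \text{False} = \text{True}
\lnot (X \land W) \lor Z = \text{True} \lor \text{False} = \text{True}
(Z \land \lnot (X \land W)) \lor (\lnot (X \land W) \lor Z) = \text{False} \lor \text{True} = \text{True}
W \lor Z = \text{True} \lor \text{False} = \text{True}
X \lor (W \lor Z) = \text{False} \lor \text{True} = \text{True}
X \land W = \text{False} \land \text{True} = \text{False}
\lnot (X \land W) = \lnot \text{False} = \text{True}
\lnot (X \land W) \lor W = \text{True} \lor \text{True} = \text{True}
Z \lor W = \text{False} \lor \text{True} = \text{True}
W \lor (Z \lor W) = \text{True} \lor \text{True} = \text{True}
W \land X = \text{True} \land \text{False} = \text{False}
\lnot (W \land X) = \lnot \text{False} = \text{True}
\lnot \lnot (W \land X) = \lnot \text{True} = \text{False}
Z \lor \lnot \lnot (W \land X) = \text{False} \lor \text{False} = \text{False}
\lnot (Z \lor \lnot \lnot (W \land X)) = \lnot \text{False} = \text{True}
(W \lor (Z \lor W)) \lor \lnot (Z \lor \lnot \lnot (W \land X)) = \text{True} \lor \text{True} = \text{True}
(\lnot (X \land W) \lor W) \lor ((W \lor (Z \lor W)) \lor \lnot (Z \lor \lnot \lnot (W \land X))) = \text{True} \lor \text{True} = \text{True}
(X \lor (W \lor Z)) \lor ((\lnot (X \land W) \lor W) \lor ((W \lor (Z \lor W)) \lor \lnot (Z \lor \lnot \lnot (W \land X)))) = \text{True} \lor \text{True} = \text{True}
((Z \land \lnot (X \land W)) \lor (\lnot (X \land W) \lor Z)) \land ((X \lor (W \lor Z)) \lor ((\lnot (X \land W) \lor W) \lor ((W \lor (Z \lor W)) \lor \lnot (Z \lor \lnot \lnot (W \land X))))) = \text{True} \land \text{True} = \text{True}

\text{True}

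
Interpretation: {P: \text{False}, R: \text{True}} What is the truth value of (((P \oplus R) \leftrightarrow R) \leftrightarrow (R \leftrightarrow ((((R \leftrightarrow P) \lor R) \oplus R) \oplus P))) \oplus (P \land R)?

\text{False}

Substituting P=\text{False}, R=\text{True}:
P \oplus R = \text{False} \oplus \text{True} = \text{True}
(P \oplus R) \leftrightarrow R = \text{True} \leftrightarrow \text{True} = \text{True}
R \leftrightarrow P = \text{True} \leftrightarrow \text{False} = \text{False}
(R \leftrightarrow P) \lor R = \text{False} \lor \text{True} = \text{True}
((R \leftrightarrow P) \lor R) \oplus R = \text{True} \oplus \text{True} = \text{False}
(((R \leftrightarrow P) \lor R) \oplus R) \oplus P = \text{False} \oplus \text{False} = \text{False}
R \leftrightarrow ((((R \leftrightarrow P) \lor R) \oplus R) \oplus P) = \text{True} \leftrightarrow \text{False} = \text{False}
((P \oplus R) \leftrightarrow R) \leftrightarrow (R \leftrightarrow ((((R \leftrightarrow P) \lor R) \oplus R) \oplus P)) = \text{True} \leftrightarrow \text{False} = \text{False}
P \land R = \text{False} \land \text{True} = \text{False}
(((P \oplus R) \leftrightarrow R) \leftrightarrow (R \leftrightarrow ((((R \leftrightarrow P) \lor R) \oplus R) \oplus P))) \oplus (P \land R) = \text{False} \oplus \text{False} = \text{False}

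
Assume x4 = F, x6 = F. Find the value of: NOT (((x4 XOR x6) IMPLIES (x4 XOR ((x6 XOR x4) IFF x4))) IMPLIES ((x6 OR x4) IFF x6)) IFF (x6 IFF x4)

x4 XOR x6 = F XOR F = F
x6 XOR x4 = F XOR F = F
(x6 XOR x4) IFF x4 = F IFF F = T
x4 XOR ((x6 XOR x4) IFF x4) = F XOR T = T
(x4 XOR x6) IMPLIES (x4 XOR ((x6 XOR x4) IFF x4)) = F IMPLIES T = T
x6 OR x4 = F OR F = F
(x6 OR x4) IFF x6 = F IFF F = T
((x4 XOR x6) IMPLIES (x4 XOR ((x6 XOR x4) IFF x4))) IMPLIES ((x6 OR x4) IFF x6) = T IMPLIES T = T
NOT (((x4 XOR x6) IMPLIES (x4 XOR ((x6 XOR x4) IFF x4))) IMPLIES ((x6 OR x4) IFF x6)) = NOT T = F
x6 IFF x4 = F IFF F = T
NOT (((x4 XOR x6) IMPLIES (x4 XOR ((x6 XOR x4) IFF x4))) IMPLIES ((x6 OR x4) IFF x6)) IFF (x6 IFF x4) = F IFF T = F

F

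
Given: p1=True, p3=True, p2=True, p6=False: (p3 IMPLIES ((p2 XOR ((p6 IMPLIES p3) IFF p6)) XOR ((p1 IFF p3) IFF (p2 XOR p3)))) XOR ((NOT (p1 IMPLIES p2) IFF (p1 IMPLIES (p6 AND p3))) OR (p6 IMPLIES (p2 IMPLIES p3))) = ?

Substituting p1=True, p3=True, p2=True, p6=False:
p6 IMPLIES p3 = False IMPLIES True = True
(p6 IMPLIES p3) IFF p6 = True IFF False = False
p2 XOR ((p6 IMPLIES p3) IFF p6) = True XOR False = True
p1 IFF p3 = True IFF True = True
p2 XOR p3 = True XOR True = False
(p1 IFF p3) IFF (p2 XOR p3) = True IFF False = False
(p2 XOR ((p6 IMPLIES p3) IFF p6)) XOR ((p1 IFF p3) IFF (p2 XOR p3)) = True XOR False = True
p3 IMPLIES ((p2 XOR ((p6 IMPLIES p3) IFF p6)) XOR ((p1 IFF p3) IFF (p2 XOR p3))) = True IMPLIES True = True
p1 IMPLIES p2 = True IMPLIES True = True
NOT (p1 IMPLIES p2) = NOT True = False
p6 AND p3 = False AND True = False
p1 IMPLIES (p6 AND p3) = True IMPLIES False = False
NOT (p1 IMPLIES p2) IFF (p1 IMPLIES (p6 AND p3)) = False IFF False = True
p2 IMPLIES p3 = True IMPLIES True = True
p6 IMPLIES (p2 IMPLIES p3) = False IMPLIES True = True
(NOT (p1 IMPLIES p2) IFF (p1 IMPLIES (p6 AND p3))) OR (p6 IMPLIES (p2 IMPLIES p3)) = True OR True = True
(p3 IMPLIES ((p2 XOR ((p6 IMPLIES p3) IFF p6)) XOR ((p1 IFF p3) IFF (p2 XOR p3)))) XOR ((NOT (p1 IMPLIES p2) IFF (p1 IMPLIES (p6 AND p3))) OR (p6 IMPLIES (p2 IMPLIES p3))) = True XOR True = False

False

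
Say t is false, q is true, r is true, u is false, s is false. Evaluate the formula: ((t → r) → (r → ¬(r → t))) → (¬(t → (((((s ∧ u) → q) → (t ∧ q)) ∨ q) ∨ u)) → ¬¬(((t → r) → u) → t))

True

Substituting t=False, q=True, r=True, u=False, s=False:
t → r = False → True = True
r → t = True → False = False
¬(r → t) = ¬False = True
r → ¬(r → t) = True → True = True
(t → r) → (r → ¬(r → t)) = True → True = True
s ∧ u = False ∧ False = False
(s ∧ u) → q = False → True = True
t ∧ q = False ∧ True = False
((s ∧ u) → q) → (t ∧ q) = True → False = False
(((s ∧ u) → q) → (t ∧ q)) ∨ q = False ∨ True = True
((((s ∧ u) → q) → (t ∧ q)) ∨ q) ∨ u = True ∨ False = True
t → (((((s ∧ u) → q) → (t ∧ q)) ∨ q) ∨ u) = False → True = True
¬(t → (((((s ∧ u) → q) → (t ∧ q)) ∨ q) ∨ u)) = ¬True = False
t → r = False → True = True
(t → r) → u = True → False = False
((t → r) → u) → t = False → False = True
¬(((t → r) → u) → t) = ¬True = False
¬¬(((t → r) → u) → t) = ¬False = True
¬(t → (((((s ∧ u) → q) → (t ∧ q)) ∨ q) ∨ u)) → ¬¬(((t → r) → u) → t) = False → True = True
((t → r) → (r → ¬(r → t))) → (¬(t → (((((s ∧ u) → q) → (t ∧ q)) ∨ q) ∨ u)) → ¬¬(((t → r) → u) → t)) = True → True = True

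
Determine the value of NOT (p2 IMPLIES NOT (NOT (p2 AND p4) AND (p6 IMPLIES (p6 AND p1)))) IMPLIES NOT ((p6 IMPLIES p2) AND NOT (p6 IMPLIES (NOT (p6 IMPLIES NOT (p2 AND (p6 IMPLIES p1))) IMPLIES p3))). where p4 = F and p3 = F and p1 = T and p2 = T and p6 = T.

F

Substituting p4=F, p3=F, p1=T, p2=T, p6=T:
p2 AND p4 = T AND F = F
NOT (p2 AND p4) = NOT F = T
p6 AND p1 = T AND T = T
p6 IMPLIES (p6 AND p1) = T IMPLIES T = T
NOT (p2 AND p4) AND (p6 IMPLIES (p6 AND p1)) = T AND T = T
NOT (NOT (p2 AND p4) AND (p6 IMPLIES (p6 AND p1))) = NOT T = F
p2 IMPLIES NOT (NOT (p2 AND p4) AND (p6 IMPLIES (p6 AND p1))) = T IMPLIES F = F
NOT (p2 IMPLIES NOT (NOT (p2 AND p4) AND (p6 IMPLIES (p6 AND p1)))) = NOT F = T
p6 IMPLIES p2 = T IMPLIES T = T
p6 IMPLIES p1 = T IMPLIES T = T
p2 AND (p6 IMPLIES p1) = T AND T = T
NOT (p2 AND (p6 IMPLIES p1)) = NOT T = F
p6 IMPLIES NOT (p2 AND (p6 IMPLIES p1)) = T IMPLIES F = F
NOT (p6 IMPLIES NOT (p2 AND (p6 IMPLIES p1))) = NOT F = T
NOT (p6 IMPLIES NOT (p2 AND (p6 IMPLIES p1))) IMPLIES p3 = T IMPLIES F = F
p6 IMPLIES (NOT (p6 IMPLIES NOT (p2 AND (p6 IMPLIES p1))) IMPLIES p3) = T IMPLIES F = F
NOT (p6 IMPLIES (NOT (p6 IMPLIES NOT (p2 AND (p6 IMPLIES p1))) IMPLIES p3)) = NOT F = T
(p6 IMPLIES p2) AND NOT (p6 IMPLIES (NOT (p6 IMPLIES NOT (p2 AND (p6 IMPLIES p1))) IMPLIES p3)) = T AND T = T
NOT ((p6 IMPLIES p2) AND NOT (p6 IMPLIES (NOT (p6 IMPLIES NOT (p2 AND (p6 IMPLIES p1))) IMPLIES p3))) = NOT T = F
NOT (p2 IMPLIES NOT (NOT (p2 AND p4) AND (p6 IMPLIES (p6 AND p1)))) IMPLIES NOT ((p6 IMPLIES p2) AND NOT (p6 IMPLIES (NOT (p6 IMPLIES NOT (p2 AND (p6 IMPLIES p1))) IMPLIES p3))) = T IMPLIES F = F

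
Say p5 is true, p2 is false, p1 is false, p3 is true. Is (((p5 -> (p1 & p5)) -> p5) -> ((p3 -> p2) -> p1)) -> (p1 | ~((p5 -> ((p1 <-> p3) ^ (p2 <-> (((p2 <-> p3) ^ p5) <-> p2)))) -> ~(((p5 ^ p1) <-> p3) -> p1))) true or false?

False

Substituting p5=True, p2=False, p1=False, p3=True:
p1 & p5 = False & True = False
p5 -> (p1 & p5) = True -> False = False
(p5 -> (p1 & p5)) -> p5 = False -> True = True
p3 -> p2 = True -> False = False
(p3 -> p2) -> p1 = False -> False = True
((p5 -> (p1 & p5)) -> p5) -> ((p3 -> p2) -> p1) = True -> True = True
p1 <-> p3 = False <-> True = False
p2 <-> p3 = False <-> True = False
(p2 <-> p3) ^ p5 = False ^ True = True
((p2 <-> p3) ^ p5) <-> p2 = True <-> False = False
p2 <-> (((p2 <-> p3) ^ p5) <-> p2) = False <-> False = True
(p1 <-> p3) ^ (p2 <-> (((p2 <-> p3) ^ p5) <-> p2)) = False ^ True = True
p5 -> ((p1 <-> p3) ^ (p2 <-> (((p2 <-> p3) ^ p5) <-> p2))) = True -> True = True
p5 ^ p1 = True ^ False = True
(p5 ^ p1) <-> p3 = True <-> True = True
((p5 ^ p1) <-> p3) -> p1 = True -> False = False
~(((p5 ^ p1) <-> p3) -> p1) = ~False = True
(p5 -> ((p1 <-> p3) ^ (p2 <-> (((p2 <-> p3) ^ p5) <-> p2)))) -> ~(((p5 ^ p1) <-> p3) -> p1) = True -> True = True
~((p5 -> ((p1 <-> p3) ^ (p2 <-> (((p2 <-> p3) ^ p5) <-> p2)))) -> ~(((p5 ^ p1) <-> p3) -> p1)) = ~True = False
p1 | ~((p5 -> ((p1 <-> p3) ^ (p2 <-> (((p2 <-> p3) ^ p5) <-> p2)))) -> ~(((p5 ^ p1) <-> p3) -> p1)) = False | False = False
(((p5 -> (p1 & p5)) -> p5) -> ((p3 -> p2) -> p1)) -> (p1 | ~((p5 -> ((p1 <-> p3) ^ (p2 <-> (((p2 <-> p3) ^ p5) <-> p2)))) -> ~(((p5 ^ p1) <-> p3) -> p1))) = True -> False = False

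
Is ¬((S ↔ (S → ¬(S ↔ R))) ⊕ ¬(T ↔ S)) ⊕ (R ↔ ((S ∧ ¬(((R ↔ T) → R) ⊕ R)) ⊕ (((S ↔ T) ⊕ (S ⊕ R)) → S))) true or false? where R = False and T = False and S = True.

S ↔ R = True ↔ False = False
¬(S ↔ R) = ¬False = True
S → ¬(S ↔ R) = True → True = True
S ↔ (S → ¬(S ↔ R)) = True ↔ True = True
T ↔ S = False ↔ True = False
¬(T ↔ S) = ¬False = True
(S ↔ (S → ¬(S ↔ R))) ⊕ ¬(T ↔ S) = True ⊕ True = False
¬((S ↔ (S → ¬(S ↔ R))) ⊕ ¬(T ↔ S)) = ¬False = True
R ↔ T = False ↔ False = True
(R ↔ T) → R = True → False = False
((R ↔ T) → R) ⊕ R = False ⊕ False = False
¬(((R ↔ T) → R) ⊕ R) = ¬False = True
S ∧ ¬(((R ↔ T) → R) ⊕ R) = True ∧ True = True
S ↔ T = True ↔ False = False
S ⊕ R = True ⊕ False = True
(S ↔ T) ⊕ (S ⊕ R) = False ⊕ True = True
((S ↔ T) ⊕ (S ⊕ R)) → S = True → True = True
(S ∧ ¬(((R ↔ T) → R) ⊕ R)) ⊕ (((S ↔ T) ⊕ (S ⊕ R)) → S) = True ⊕ True = False
R ↔ ((S ∧ ¬(((R ↔ T) → R) ⊕ R)) ⊕ (((S ↔ T) ⊕ (S ⊕ R)) → S)) = False ↔ False = True
¬((S ↔ (S → ¬(S ↔ R))) ⊕ ¬(T ↔ S)) ⊕ (R ↔ ((S ∧ ¬(((R ↔ T) → R) ⊕ R)) ⊕ (((S ↔ T) ⊕ (S ⊕ R)) → S))) = True ⊕ True = False

False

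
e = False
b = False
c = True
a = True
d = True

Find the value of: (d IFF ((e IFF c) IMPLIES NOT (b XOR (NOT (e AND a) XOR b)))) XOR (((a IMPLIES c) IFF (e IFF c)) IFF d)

e IFF c = False IFF True = False
e AND a = False AND True = False
NOT (e AND a) = NOT False = True
NOT (e AND a) XOR b = True XOR False = True
b XOR (NOT (e AND a) XOR b) = False XOR True = True
NOT (b XOR (NOT (e AND a) XOR b)) = NOT True = False
(e IFF c) IMPLIES NOT (b XOR (NOT (e AND a) XOR b)) = False IMPLIES False = True
d IFF ((e IFF c) IMPLIES NOT (b XOR (NOT (e AND a) XOR b))) = True IFF True = True
a IMPLIES c = True IMPLIES True = True
e IFF c = False IFF True = False
(a IMPLIES c) IFF (e IFF c) = True IFF False = False
((a IMPLIES c) IFF (e IFF c)) IFF d = False IFF True = False
(d IFF ((e IFF c) IMPLIES NOT (b XOR (NOT (e AND a) XOR b)))) XOR (((a IMPLIES c) IFF (e IFF c)) IFF d) = True XOR False = True

True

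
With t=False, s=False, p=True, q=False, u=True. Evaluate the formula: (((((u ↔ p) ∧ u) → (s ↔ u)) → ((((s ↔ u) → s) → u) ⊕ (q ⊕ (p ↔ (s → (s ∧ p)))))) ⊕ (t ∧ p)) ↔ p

True

Substituting t=False, s=False, p=True, q=False, u=True:
u ↔ p = True ↔ True = True
(u ↔ p) ∧ u = True ∧ True = True
s ↔ u = False ↔ True = False
((u ↔ p) ∧ u) → (s ↔ u) = True → False = False
s ↔ u = False ↔ True = False
(s ↔ u) → s = False → False = True
((s ↔ u) → s) → u = True → True = True
s ∧ p = False ∧ True = False
s → (s ∧ p) = False → False = True
p ↔ (s → (s ∧ p)) = True ↔ True = True
q ⊕ (p ↔ (s → (s ∧ p))) = False ⊕ True = True
(((s ↔ u) → s) → u) ⊕ (q ⊕ (p ↔ (s → (s ∧ p)))) = True ⊕ True = False
(((u ↔ p) ∧ u) → (s ↔ u)) → ((((s ↔ u) → s) → u) ⊕ (q ⊕ (p ↔ (s → (s ∧ p))))) = False → False = True
t ∧ p = False ∧ True = False
((((u ↔ p) ∧ u) → (s ↔ u)) → ((((s ↔ u) → s) → u) ⊕ (q ⊕ (p ↔ (s → (s ∧ p)))))) ⊕ (t ∧ p) = True ⊕ False = True
(((((u ↔ p) ∧ u) → (s ↔ u)) → ((((s ↔ u) → s) → u) ⊕ (q ⊕ (p ↔ (s → (s ∧ p)))))) ⊕ (t ∧ p)) ↔ p = True ↔ True = True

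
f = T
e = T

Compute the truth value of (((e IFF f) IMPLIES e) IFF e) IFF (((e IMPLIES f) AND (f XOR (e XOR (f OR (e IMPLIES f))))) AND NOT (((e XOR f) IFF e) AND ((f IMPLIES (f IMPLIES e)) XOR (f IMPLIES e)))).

e IFF f = T IFF T = T
(e IFF f) IMPLIES e = T IMPLIES T = T
((e IFF f) IMPLIES e) IFF e = T IFF T = T
e IMPLIES f = T IMPLIES T = T
e IMPLIES f = T IMPLIES T = T
f OR (e IMPLIES f) = T OR T = T
e XOR (f OR (e IMPLIES f)) = T XOR T = F
f XOR (e XOR (f OR (e IMPLIES f))) = T XOR F = T
(e IMPLIES f) AND (f XOR (e XOR (f OR (e IMPLIES f)))) = T AND T = T
e XOR f = T XOR T = F
(e XOR f) IFF e = F IFF T = F
f IMPLIES e = T IMPLIES T = T
f IMPLIES (f IMPLIES e) = T IMPLIES T = T
f IMPLIES e = T IMPLIES T = T
(f IMPLIES (f IMPLIES e)) XOR (f IMPLIES e) = T XOR T = F
((e XOR f) IFF e) AND ((f IMPLIES (f IMPLIES e)) XOR (f IMPLIES e)) = F AND F = F
NOT (((e XOR f) IFF e) AND ((f IMPLIES (f IMPLIES e)) XOR (f IMPLIES e))) = NOT F = T
((e IMPLIES f) AND (f XOR (e XOR (f OR (e IMPLIES f))))) AND NOT (((e XOR f) IFF e) AND ((f IMPLIES (f IMPLIES e)) XOR (f IMPLIES e))) = T AND T = T
(((e IFF f) IMPLIES e) IFF e) IFF (((e IMPLIES f) AND (f XOR (e XOR (f OR (e IMPLIES f))))) AND NOT (((e XOR f) IFF e) AND ((f IMPLIES (f IMPLIES e)) XOR (f IMPLIES e)))) = T IFF T = T

T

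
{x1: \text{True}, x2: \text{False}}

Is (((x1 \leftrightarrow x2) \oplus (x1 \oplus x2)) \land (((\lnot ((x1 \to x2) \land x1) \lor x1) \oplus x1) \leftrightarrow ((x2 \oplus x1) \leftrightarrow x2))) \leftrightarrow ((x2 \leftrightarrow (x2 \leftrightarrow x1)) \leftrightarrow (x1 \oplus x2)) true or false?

x1 \leftrightarrow x2 = \text{True} \leftrightarrow \text{False} = \text{False}
x1 \oplus x2 = \text{True} \oplus \text{False} = \text{True}
(x1 \leftrightarrow x2) \oplus (x1 \oplus x2) = \text{False} \oplus \text{True} = \text{True}
x1 \to x2 = \text{True} \to \text{False} = \text{False}
(x1 \to x2) \land x1 = \text{False} \land \text{True} = \text{False}
\lnot ((x1 \to x2) \land x1) = \lnot \text{False} = \text{True}
\lnot ((x1 \to x2) \land x1) \lor x1 = \text{True} \lor \text{True} = \text{True}
(\lnot ((x1 \to x2) \land x1) \lor x1) \oplus x1 = \text{True} \oplus \text{True} = \text{False}
x2 \oplus x1 = \text{False} \oplus \text{True} = \text{True}
(x2 \oplus x1) \leftrightarrow x2 = \text{True} \leftrightarrow \text{False} = \text{False}
((\lnot ((x1 \to x2) \land x1) \lor x1) \oplus x1) \leftrightarrow ((x2 \oplus x1) \leftrightarrow x2) = \text{False} \leftrightarrow \text{False} = \text{True}
((x1 \leftrightarrow x2) \oplus (x1 \oplus x2)) \land (((\lnot ((x1 \to x2) \land x1) \lor x1) \oplus x1) \leftrightarrow ((x2 \oplus x1) \leftrightarrow x2)) = \text{True} \land \text{True} = \text{True}
x2 \leftrightarrow x1 = \text{False} \leftrightarrow \text{True} = \text{False}
x2 \leftrightarrow (x2 \leftrightarrow x1) = \text{False} \leftrightarrow \text{False} = \text{True}
x1 \oplus x2 = \text{True} \oplus \text{False} = \text{True}
(x2 \leftrightarrow (x2 \leftrightarrow x1)) \leftrightarrow (x1 \oplus x2) = \text{True} \leftrightarrow \text{True} = \text{True}
(((x1 \leftrightarrow x2) \oplus (x1 \oplus x2)) \land (((\lnot ((x1 \to x2) \land x1) \lor x1) \oplus x1) \leftrightarrow ((x2 \oplus x1) \leftrightarrow x2))) \leftrightarrow ((x2 \leftrightarrow (x2 \leftrightarrow x1)) \leftrightarrow (x1 \oplus x2)) = \text{True} \leftrightarrow \text{True} = \text{True}

\text{True}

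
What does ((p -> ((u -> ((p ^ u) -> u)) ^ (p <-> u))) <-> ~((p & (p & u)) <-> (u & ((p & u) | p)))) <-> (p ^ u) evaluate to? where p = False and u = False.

p ^ u = False ^ False = False
(p ^ u) -> u = False -> False = True
u -> ((p ^ u) -> u) = False -> True = True
p <-> u = False <-> False = True
(u -> ((p ^ u) -> u)) ^ (p <-> u) = True ^ True = False
p -> ((u -> ((p ^ u) -> u)) ^ (p <-> u)) = False -> False = True
p & u = False & False = False
p & (p & u) = False & False = False
p & u = False & False = False
(p & u) | p = False | False = False
u & ((p & u) | p) = False & False = False
(p & (p & u)) <-> (u & ((p & u) | p)) = False <-> False = True
~((p & (p & u)) <-> (u & ((p & u) | p))) = ~True = False
(p -> ((u -> ((p ^ u) -> u)) ^ (p <-> u))) <-> ~((p & (p & u)) <-> (u & ((p & u) | p))) = True <-> False = False
p ^ u = False ^ False = False
((p -> ((u -> ((p ^ u) -> u)) ^ (p <-> u))) <-> ~((p & (p & u)) <-> (u & ((p & u) | p)))) <-> (p ^ u) = False <-> False = True

True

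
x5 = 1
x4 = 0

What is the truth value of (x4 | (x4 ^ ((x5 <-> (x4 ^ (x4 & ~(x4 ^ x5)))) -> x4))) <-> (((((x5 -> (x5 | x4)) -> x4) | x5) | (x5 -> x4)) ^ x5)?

0

Substituting x5=1, x4=0:
x4 ^ x5 = 0 ^ 1 = 1
~(x4 ^ x5) = ~1 = 0
x4 & ~(x4 ^ x5) = 0 & 0 = 0
x4 ^ (x4 & ~(x4 ^ x5)) = 0 ^ 0 = 0
x5 <-> (x4 ^ (x4 & ~(x4 ^ x5))) = 1 <-> 0 = 0
(x5 <-> (x4 ^ (x4 & ~(x4 ^ x5)))) -> x4 = 0 -> 0 = 1
x4 ^ ((x5 <-> (x4 ^ (x4 & ~(x4 ^ x5)))) -> x4) = 0 ^ 1 = 1
x4 | (x4 ^ ((x5 <-> (x4 ^ (x4 & ~(x4 ^ x5)))) -> x4)) = 0 | 1 = 1
x5 | x4 = 1 | 0 = 1
x5 -> (x5 | x4) = 1 -> 1 = 1
(x5 -> (x5 | x4)) -> x4 = 1 -> 0 = 0
((x5 -> (x5 | x4)) -> x4) | x5 = 0 | 1 = 1
x5 -> x4 = 1 -> 0 = 0
(((x5 -> (x5 | x4)) -> x4) | x5) | (x5 -> x4) = 1 | 0 = 1
((((x5 -> (x5 | x4)) -> x4) | x5) | (x5 -> x4)) ^ x5 = 1 ^ 1 = 0
(x4 | (x4 ^ ((x5 <-> (x4 ^ (x4 & ~(x4 ^ x5)))) -> x4))) <-> (((((x5 -> (x5 | x4)) -> x4) | x5) | (x5 -> x4)) ^ x5) = 1 <-> 0 = 0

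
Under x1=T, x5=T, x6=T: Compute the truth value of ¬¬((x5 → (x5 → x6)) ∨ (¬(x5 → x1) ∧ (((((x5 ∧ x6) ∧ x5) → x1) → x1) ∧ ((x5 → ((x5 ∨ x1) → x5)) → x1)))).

T

x5 → x6 = T → T = T
x5 → (x5 → x6) = T → T = T
x5 → x1 = T → T = T
¬(x5 → x1) = ¬T = F
x5 ∧ x6 = T ∧ T = T
(x5 ∧ x6) ∧ x5 = T ∧ T = T
((x5 ∧ x6) ∧ x5) → x1 = T → T = T
(((x5 ∧ x6) ∧ x5) → x1) → x1 = T → T = T
x5 ∨ x1 = T ∨ T = T
(x5 ∨ x1) → x5 = T → T = T
x5 → ((x5 ∨ x1) → x5) = T → T = T
(x5 → ((x5 ∨ x1) → x5)) → x1 = T → T = T
((((x5 ∧ x6) ∧ x5) → x1) → x1) ∧ ((x5 → ((x5 ∨ x1) → x5)) → x1) = T ∧ T = T
¬(x5 → x1) ∧ (((((x5 ∧ x6) ∧ x5) → x1) → x1) ∧ ((x5 → ((x5 ∨ x1) → x5)) → x1)) = F ∧ T = F
(x5 → (x5 → x6)) ∨ (¬(x5 → x1) ∧ (((((x5 ∧ x6) ∧ x5) → x1) → x1) ∧ ((x5 → ((x5 ∨ x1) → x5)) → x1))) = T ∨ F = T
¬((x5 → (x5 → x6)) ∨ (¬(x5 → x1) ∧ (((((x5 ∧ x6) ∧ x5) → x1) → x1) ∧ ((x5 → ((x5 ∨ x1) → x5)) → x1)))) = ¬T = F
¬¬((x5 → (x5 → x6)) ∨ (¬(x5 → x1) ∧ (((((x5 ∧ x6) ∧ x5) → x1) → x1) ∧ ((x5 → ((x5 ∨ x1) → x5)) → x1)))) = ¬F = T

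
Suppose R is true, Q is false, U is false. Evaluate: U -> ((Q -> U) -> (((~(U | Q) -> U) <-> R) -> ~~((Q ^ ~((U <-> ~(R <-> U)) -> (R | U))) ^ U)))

Q -> U = F -> F = T
U | Q = F | F = F
~(U | Q) = ~F = T
~(U | Q) -> U = T -> F = F
(~(U | Q) -> U) <-> R = F <-> T = F
R <-> U = T <-> F = F
~(R <-> U) = ~F = T
U <-> ~(R <-> U) = F <-> T = F
R | U = T | F = T
(U <-> ~(R <-> U)) -> (R | U) = F -> T = T
~((U <-> ~(R <-> U)) -> (R | U)) = ~T = F
Q ^ ~((U <-> ~(R <-> U)) -> (R | U)) = F ^ F = F
(Q ^ ~((U <-> ~(R <-> U)) -> (R | U))) ^ U = F ^ F = F
~((Q ^ ~((U <-> ~(R <-> U)) -> (R | U))) ^ U) = ~F = T
~~((Q ^ ~((U <-> ~(R <-> U)) -> (R | U))) ^ U) = ~T = F
((~(U | Q) -> U) <-> R) -> ~~((Q ^ ~((U <-> ~(R <-> U)) -> (R | U))) ^ U) = F -> F = T
(Q -> U) -> (((~(U | Q) -> U) <-> R) -> ~~((Q ^ ~((U <-> ~(R <-> U)) -> (R | U))) ^ U)) = T -> T = T
U -> ((Q -> U) -> (((~(U | Q) -> U) <-> R) -> ~~((Q ^ ~((U <-> ~(R <-> U)) -> (R | U))) ^ U))) = F -> T = T

T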